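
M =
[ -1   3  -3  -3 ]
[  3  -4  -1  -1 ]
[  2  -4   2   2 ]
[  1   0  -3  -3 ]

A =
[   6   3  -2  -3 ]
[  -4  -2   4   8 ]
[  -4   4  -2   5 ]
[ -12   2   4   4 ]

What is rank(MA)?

2

First compute MA:
[[ 30, -27,   8,   0],
 [ 50,  11, -24, -50],
 [ -4,  26, -16, -20],
 [ 54, -15,  -8, -30]]
Now row reduce the product.
R2 ← R2 − (5/3)·R1: [0, 56, -112/3, -50]
R3 ← R3 + (2/15)·R1: [0, 112/5, -224/15, -20]
R4 ← R4 − (9/5)·R1: [0, 168/5, -112/5, -30]
R3 ← R3 − (2/5)·R2: [0, 0, 0, 0]
R4 ← R4 − (3/5)·R2: [0, 0, 0, 0]
2 nonzero rows, so rank(MA) = 2.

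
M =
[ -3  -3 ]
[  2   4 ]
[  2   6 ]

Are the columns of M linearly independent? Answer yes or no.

yes

Row reduce M to echelon form.
R2 ← R2 + (2/3)·R1: [0, 2]
R3 ← R3 + (2/3)·R1: [0, 4]
R3 ← R3 − (2)·R2: [0, 0]
2 pivots among 2 columns.
Every column is a pivot column, so the columns are linearly independent.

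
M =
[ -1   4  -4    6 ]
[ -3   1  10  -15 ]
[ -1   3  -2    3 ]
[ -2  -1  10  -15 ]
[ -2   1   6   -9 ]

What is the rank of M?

2

Row reduce to echelon form.
R2 ← R2 − (3)·R1: [0, -11, 22, -33]
R3 ← R3 − R1: [0, -1, 2, -3]
R4 ← R4 − (2)·R1: [0, -9, 18, -27]
R5 ← R5 − (2)·R1: [0, -7, 14, -21]
R3 ← R3 − (1/11)·R2: [0, 0, 0, 0]
R4 ← R4 − (9/11)·R2: [0, 0, 0, 0]
R5 ← R5 − (7/11)·R2: [0, 0, 0, 0]
Echelon form has 2 nonzero rows, so rank(M) = 2.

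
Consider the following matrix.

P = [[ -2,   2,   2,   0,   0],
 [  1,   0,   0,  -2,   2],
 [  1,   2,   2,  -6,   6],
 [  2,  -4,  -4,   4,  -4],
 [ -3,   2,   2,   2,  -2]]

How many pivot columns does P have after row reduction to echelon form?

Row reduce to echelon form.
R2 ← R2 + (1/2)·R1: [0, 1, 1, -2, 2]
R3 ← R3 + (1/2)·R1: [0, 3, 3, -6, 6]
R4 ← R4 + R1: [0, -2, -2, 4, -4]
R5 ← R5 − (3/2)·R1: [0, -1, -1, 2, -2]
R3 ← R3 − (3)·R2: [0, 0, 0, 0, 0]
R4 ← R4 + (2)·R2: [0, 0, 0, 0, 0]
R5 ← R5 + R2: [0, 0, 0, 0, 0]
Echelon form has 2 nonzero rows, so rank(P) = 2.
Each nonzero row contributes one pivot column: 2 pivot columns.

2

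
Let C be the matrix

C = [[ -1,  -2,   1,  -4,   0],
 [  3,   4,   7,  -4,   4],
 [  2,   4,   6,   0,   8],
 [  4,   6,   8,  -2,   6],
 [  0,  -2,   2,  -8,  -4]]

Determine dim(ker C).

2

Row reduce to echelon form.
R2 ← R2 + (3)·R1: [0, -2, 10, -16, 4]
R3 ← R3 + (2)·R1: [0, 0, 8, -8, 8]
R4 ← R4 + (4)·R1: [0, -2, 12, -18, 6]
R4 ← R4 − R2: [0, 0, 2, -2, 2]
R5 ← R5 − R2: [0, 0, -8, 8, -8]
R4 ← R4 − (1/4)·R3: [0, 0, 0, 0, 0]
R5 ← R5 + R3: [0, 0, 0, 0, 0]
3 nonzero rows, so rank(C) = 3.
C has 5 columns; by rank–nullity, nullity = 5 − 3 = 2.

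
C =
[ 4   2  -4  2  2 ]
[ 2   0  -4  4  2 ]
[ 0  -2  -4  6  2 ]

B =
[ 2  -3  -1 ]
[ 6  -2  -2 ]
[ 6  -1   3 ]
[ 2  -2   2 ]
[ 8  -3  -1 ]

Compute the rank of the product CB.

First compute CB:
[[ 16, -22, -18],
 [  4, -16,  -8],
 [ -8, -10,   2]]
Now row reduce the product.
R2 ← R2 − (1/4)·R1: [0, -21/2, -7/2]
R3 ← R3 + (1/2)·R1: [0, -21, -7]
R3 ← R3 − (2)·R2: [0, 0, 0]
2 nonzero rows, so rank(CB) = 2.

2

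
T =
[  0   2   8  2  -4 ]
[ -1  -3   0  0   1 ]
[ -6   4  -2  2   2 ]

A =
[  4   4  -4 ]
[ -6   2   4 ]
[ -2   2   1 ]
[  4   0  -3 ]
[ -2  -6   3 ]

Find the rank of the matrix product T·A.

First compute TA:
[[-12,  44,  -2],
 [ 12, -16,  -5],
 [-40, -32,  38]]
Now row reduce the product.
R2 ← R2 + R1: [0, 28, -7]
R3 ← R3 − (10/3)·R1: [0, -536/3, 134/3]
R3 ← R3 + (134/21)·R2: [0, 0, 0]
2 nonzero rows, so rank(TA) = 2.

2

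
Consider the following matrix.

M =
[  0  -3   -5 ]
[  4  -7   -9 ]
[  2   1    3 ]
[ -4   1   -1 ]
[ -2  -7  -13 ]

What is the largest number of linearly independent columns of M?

2

Row reduce to echelon form.
Swap R1 ↔ R2
R3 ← R3 − (1/2)·R1: [0, 9/2, 15/2]
R4 ← R4 + R1: [0, -6, -10]
R5 ← R5 + (1/2)·R1: [0, -21/2, -35/2]
R3 ← R3 + (3/2)·R2: [0, 0, 0]
R4 ← R4 − (2)·R2: [0, 0, 0]
R5 ← R5 − (7/2)·R2: [0, 0, 0]
Echelon form has 2 nonzero rows, so rank(M) = 2.
The rank gives the maximum number of linearly independent columns: 2.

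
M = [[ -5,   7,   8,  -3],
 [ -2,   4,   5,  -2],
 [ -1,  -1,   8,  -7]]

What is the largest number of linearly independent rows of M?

Row reduce to echelon form.
R2 ← R2 − (2/5)·R1: [0, 6/5, 9/5, -4/5]
R3 ← R3 − (1/5)·R1: [0, -12/5, 32/5, -32/5]
R3 ← R3 + (2)·R2: [0, 0, 10, -8]
Echelon form has 3 nonzero rows, so rank(M) = 3.
The rank gives the maximum number of linearly independent rows: 3.

3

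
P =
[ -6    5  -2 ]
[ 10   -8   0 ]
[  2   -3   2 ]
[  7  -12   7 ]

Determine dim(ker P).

Row reduce to echelon form.
R2 ← R2 + (5/3)·R1: [0, 1/3, -10/3]
R3 ← R3 + (1/3)·R1: [0, -4/3, 4/3]
R4 ← R4 + (7/6)·R1: [0, -37/6, 14/3]
R3 ← R3 + (4)·R2: [0, 0, -12]
R4 ← R4 + (37/2)·R2: [0, 0, -57]
R4 ← R4 − (19/4)·R3: [0, 0, 0]
3 nonzero rows, so rank(P) = 3.
P has 3 columns; by rank–nullity, nullity = 3 − 3 = 0.

0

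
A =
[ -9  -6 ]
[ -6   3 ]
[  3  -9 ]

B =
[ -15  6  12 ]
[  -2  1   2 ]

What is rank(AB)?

2

First compute AB:
[[147, -60, -120],
 [ 84, -33, -66],
 [-27,   9,  18]]
Now row reduce the product.
R2 ← R2 − (4/7)·R1: [0, 9/7, 18/7]
R3 ← R3 + (9/49)·R1: [0, -99/49, -198/49]
R3 ← R3 + (11/7)·R2: [0, 0, 0]
2 nonzero rows, so rank(AB) = 2.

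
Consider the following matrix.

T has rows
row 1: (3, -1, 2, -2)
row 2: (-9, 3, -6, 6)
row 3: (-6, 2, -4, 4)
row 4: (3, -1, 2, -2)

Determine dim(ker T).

3

Row reduce to echelon form.
R2 ← R2 + (3)·R1: [0, 0, 0, 0]
R3 ← R3 + (2)·R1: [0, 0, 0, 0]
R4 ← R4 − R1: [0, 0, 0, 0]
1 nonzero row, so rank(T) = 1.
T has 4 columns; by rank–nullity, nullity = 4 − 1 = 3.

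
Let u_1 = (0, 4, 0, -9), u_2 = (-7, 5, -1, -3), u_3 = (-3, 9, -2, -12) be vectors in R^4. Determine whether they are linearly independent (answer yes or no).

Form the matrix with these vectors as rows and row reduce.
Swap R1 ↔ R2
R3 ← R3 − (3/7)·R1: [0, 48/7, -11/7, -75/7]
R3 ← R3 − (12/7)·R2: [0, 0, -11/7, 33/7]
3 nonzero rows, so the 3 vectors span a space of dimension 3.
Since 3 = 3, the vectors are linearly independent.

yes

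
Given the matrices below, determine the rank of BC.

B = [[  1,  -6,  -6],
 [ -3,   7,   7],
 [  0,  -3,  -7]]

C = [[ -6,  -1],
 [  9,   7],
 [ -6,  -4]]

2

First compute BC:
[[-24, -19],
 [ 39,  24],
 [ 15,   7]]
Now row reduce the product.
R2 ← R2 + (13/8)·R1: [0, -55/8]
R3 ← R3 + (5/8)·R1: [0, -39/8]
R3 ← R3 − (39/55)·R2: [0, 0]
2 nonzero rows, so rank(BC) = 2.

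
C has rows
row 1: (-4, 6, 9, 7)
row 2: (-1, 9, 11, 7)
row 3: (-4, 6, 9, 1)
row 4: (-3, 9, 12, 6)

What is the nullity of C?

Row reduce to echelon form.
R2 ← R2 − (1/4)·R1: [0, 15/2, 35/4, 21/4]
R3 ← R3 − R1: [0, 0, 0, -6]
R4 ← R4 − (3/4)·R1: [0, 9/2, 21/4, 3/4]
R4 ← R4 − (3/5)·R2: [0, 0, 0, -12/5]
R4 ← R4 − (2/5)·R3: [0, 0, 0, 0]
3 nonzero rows, so rank(C) = 3.
C has 4 columns; by rank–nullity, nullity = 4 − 3 = 1.

1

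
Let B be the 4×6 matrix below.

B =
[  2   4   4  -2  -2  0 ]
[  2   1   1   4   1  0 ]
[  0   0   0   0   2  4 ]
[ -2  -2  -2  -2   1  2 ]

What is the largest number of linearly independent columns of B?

Row reduce to echelon form.
R2 ← R2 − R1: [0, -3, -3, 6, 3, 0]
R4 ← R4 + R1: [0, 2, 2, -4, -1, 2]
R4 ← R4 + (2/3)·R2: [0, 0, 0, 0, 1, 2]
R4 ← R4 − (1/2)·R3: [0, 0, 0, 0, 0, 0]
Echelon form has 3 nonzero rows, so rank(B) = 3.
The rank gives the maximum number of linearly independent columns: 3.

3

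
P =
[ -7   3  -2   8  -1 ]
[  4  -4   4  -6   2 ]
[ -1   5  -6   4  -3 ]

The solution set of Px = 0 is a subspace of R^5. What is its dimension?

Row reduce to echelon form.
R2 ← R2 + (4/7)·R1: [0, -16/7, 20/7, -10/7, 10/7]
R3 ← R3 − (1/7)·R1: [0, 32/7, -40/7, 20/7, -20/7]
R3 ← R3 + (2)·R2: [0, 0, 0, 0, 0]
2 nonzero rows, so rank(P) = 2.
P has 5 columns; by rank–nullity, nullity = 5 − 2 = 3.

3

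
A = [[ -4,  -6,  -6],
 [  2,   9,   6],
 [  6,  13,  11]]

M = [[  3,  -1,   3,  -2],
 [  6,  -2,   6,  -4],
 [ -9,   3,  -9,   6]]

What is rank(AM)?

First compute AM:
[[  6,  -2,   6,  -4],
 [  6,  -2,   6,  -4],
 [ -3,   1,  -3,   2]]
Now row reduce the product.
R2 ← R2 − R1: [0, 0, 0, 0]
R3 ← R3 + (1/2)·R1: [0, 0, 0, 0]
1 nonzero row, so rank(AM) = 1.

1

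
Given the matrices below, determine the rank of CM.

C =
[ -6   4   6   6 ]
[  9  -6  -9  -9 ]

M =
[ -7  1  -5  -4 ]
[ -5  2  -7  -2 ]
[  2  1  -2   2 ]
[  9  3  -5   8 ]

1

First compute CM:
[[ 88,  26, -40,  76],
 [-132, -39,  60, -114]]
Now row reduce the product.
R2 ← R2 + (3/2)·R1: [0, 0, 0, 0]
1 nonzero row, so rank(CM) = 1.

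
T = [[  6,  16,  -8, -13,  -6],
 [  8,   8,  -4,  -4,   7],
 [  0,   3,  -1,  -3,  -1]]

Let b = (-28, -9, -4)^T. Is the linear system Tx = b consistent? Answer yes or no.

Row reduce the augmented matrix [T | b].
R2 ← R2 − (4/3)·R1: [0, -40/3, 20/3, 40/3, 15, 85/3]
R3 ← R3 + (9/40)·R2: [0, 0, 1/2, 0, 19/8, 19/8]
The echelon form has 3 nonzero rows, and every pivot lies in the first 5 columns, so rank(T) = rank([T|b]) = 3.
The system is consistent.

yes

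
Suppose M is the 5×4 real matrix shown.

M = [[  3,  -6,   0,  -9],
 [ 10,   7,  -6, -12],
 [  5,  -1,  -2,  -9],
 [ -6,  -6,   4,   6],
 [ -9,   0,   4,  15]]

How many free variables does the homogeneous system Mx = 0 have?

2

Row reduce to echelon form.
R2 ← R2 − (10/3)·R1: [0, 27, -6, 18]
R3 ← R3 − (5/3)·R1: [0, 9, -2, 6]
R4 ← R4 + (2)·R1: [0, -18, 4, -12]
R5 ← R5 + (3)·R1: [0, -18, 4, -12]
R3 ← R3 − (1/3)·R2: [0, 0, 0, 0]
R4 ← R4 + (2/3)·R2: [0, 0, 0, 0]
R5 ← R5 + (2/3)·R2: [0, 0, 0, 0]
2 nonzero rows, so rank(M) = 2.
M has 4 columns; by rank–nullity, nullity = 4 − 2 = 2.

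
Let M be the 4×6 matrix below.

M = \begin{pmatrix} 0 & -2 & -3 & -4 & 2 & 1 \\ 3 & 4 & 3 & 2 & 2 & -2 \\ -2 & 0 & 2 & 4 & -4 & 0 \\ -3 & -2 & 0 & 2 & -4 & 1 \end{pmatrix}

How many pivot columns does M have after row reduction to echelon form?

2

Row reduce to echelon form.
Swap R1 ↔ R2
R3 ← R3 + (2/3)·R1: [0, 8/3, 4, 16/3, -8/3, -4/3]
R4 ← R4 + R1: [0, 2, 3, 4, -2, -1]
R3 ← R3 + (4/3)·R2: [0, 0, 0, 0, 0, 0]
R4 ← R4 + R2: [0, 0, 0, 0, 0, 0]
Echelon form has 2 nonzero rows, so rank(M) = 2.
Each nonzero row contributes one pivot column: 2 pivot columns.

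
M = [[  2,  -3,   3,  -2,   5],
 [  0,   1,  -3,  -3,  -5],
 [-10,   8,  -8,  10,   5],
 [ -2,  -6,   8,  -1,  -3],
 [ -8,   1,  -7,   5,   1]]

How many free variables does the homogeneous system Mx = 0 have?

Row reduce to echelon form.
R3 ← R3 + (5)·R1: [0, -7, 7, 0, 30]
R4 ← R4 + R1: [0, -9, 11, -3, 2]
R5 ← R5 + (4)·R1: [0, -11, 5, -3, 21]
R3 ← R3 + (7)·R2: [0, 0, -14, -21, -5]
R4 ← R4 + (9)·R2: [0, 0, -16, -30, -43]
R5 ← R5 + (11)·R2: [0, 0, -28, -36, -34]
R4 ← R4 − (8/7)·R3: [0, 0, 0, -6, -261/7]
R5 ← R5 − (2)·R3: [0, 0, 0, 6, -24]
R5 ← R5 + R4: [0, 0, 0, 0, -429/7]
5 nonzero rows, so rank(M) = 5.
M has 5 columns; by rank–nullity, nullity = 5 − 5 = 0.

0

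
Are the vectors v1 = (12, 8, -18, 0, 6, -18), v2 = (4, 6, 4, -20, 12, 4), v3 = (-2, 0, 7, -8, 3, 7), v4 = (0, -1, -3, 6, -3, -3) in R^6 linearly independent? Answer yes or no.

Form the matrix with these vectors as rows and row reduce.
R2 ← R2 − (1/3)·R1: [0, 10/3, 10, -20, 10, 10]
R3 ← R3 + (1/6)·R1: [0, 4/3, 4, -8, 4, 4]
R3 ← R3 − (2/5)·R2: [0, 0, 0, 0, 0, 0]
R4 ← R4 + (3/10)·R2: [0, 0, 0, 0, 0, 0]
2 nonzero rows, so the 4 vectors span a space of dimension 2.
Since 2 < 4, the vectors are linearly dependent.

no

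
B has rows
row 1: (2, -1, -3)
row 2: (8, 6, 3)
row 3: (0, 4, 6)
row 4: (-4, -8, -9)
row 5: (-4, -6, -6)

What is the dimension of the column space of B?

Row reduce to echelon form.
R2 ← R2 − (4)·R1: [0, 10, 15]
R4 ← R4 + (2)·R1: [0, -10, -15]
R5 ← R5 + (2)·R1: [0, -8, -12]
R3 ← R3 − (2/5)·R2: [0, 0, 0]
R4 ← R4 + R2: [0, 0, 0]
R5 ← R5 + (4/5)·R2: [0, 0, 0]
Echelon form has 2 nonzero rows, so rank(B) = 2.
The column space has dimension equal to the rank: 2.

2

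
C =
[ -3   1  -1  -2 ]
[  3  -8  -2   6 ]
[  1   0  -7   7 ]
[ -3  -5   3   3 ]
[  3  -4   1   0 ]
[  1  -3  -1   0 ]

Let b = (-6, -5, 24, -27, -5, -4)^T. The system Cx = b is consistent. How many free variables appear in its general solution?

0

Row reduce the augmented matrix [C | b].
R2 ← R2 + R1: [0, -7, -3, 4, -11]
R3 ← R3 + (1/3)·R1: [0, 1/3, -22/3, 19/3, 22]
R4 ← R4 − R1: [0, -6, 4, 5, -21]
R5 ← R5 + R1: [0, -3, 0, -2, -11]
R6 ← R6 + (1/3)·R1: [0, -8/3, -4/3, -2/3, -6]
R3 ← R3 + (1/21)·R2: [0, 0, -157/21, 137/21, 451/21]
R4 ← R4 − (6/7)·R2: [0, 0, 46/7, 11/7, -81/7]
R5 ← R5 − (3/7)·R2: [0, 0, 9/7, -26/7, -44/7]
R6 ← R6 − (8/21)·R2: [0, 0, -4/21, -46/21, -38/21]
R4 ← R4 + (138/157)·R3: [0, 0, 0, 1147/157, 1147/157]
R5 ← R5 + (27/157)·R3: [0, 0, 0, -407/157, -407/157]
R6 ← R6 − (4/157)·R3: [0, 0, 0, -370/157, -370/157]
R5 ← R5 + (11/31)·R4: [0, 0, 0, 0, 0]
R6 ← R6 + (10/31)·R4: [0, 0, 0, 0, 0]
The echelon form has 4 nonzero rows, and every pivot lies in the first 4 columns, so rank(C) = rank([C|b]) = 4.
The system is consistent.
Free variables = (unknowns) − (rank) = 4 − 4 = 0.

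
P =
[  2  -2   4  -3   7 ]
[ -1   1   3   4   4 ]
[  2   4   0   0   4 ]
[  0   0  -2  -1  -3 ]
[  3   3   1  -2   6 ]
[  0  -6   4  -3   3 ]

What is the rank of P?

3

Row reduce to echelon form.
R2 ← R2 + (1/2)·R1: [0, 0, 5, 5/2, 15/2]
R3 ← R3 − R1: [0, 6, -4, 3, -3]
R5 ← R5 − (3/2)·R1: [0, 6, -5, 5/2, -9/2]
Swap R2 ↔ R3
R5 ← R5 − R2: [0, 0, -1, -1/2, -3/2]
R6 ← R6 + R2: [0, 0, 0, 0, 0]
R4 ← R4 + (2/5)·R3: [0, 0, 0, 0, 0]
R5 ← R5 + (1/5)·R3: [0, 0, 0, 0, 0]
Echelon form has 3 nonzero rows, so rank(P) = 3.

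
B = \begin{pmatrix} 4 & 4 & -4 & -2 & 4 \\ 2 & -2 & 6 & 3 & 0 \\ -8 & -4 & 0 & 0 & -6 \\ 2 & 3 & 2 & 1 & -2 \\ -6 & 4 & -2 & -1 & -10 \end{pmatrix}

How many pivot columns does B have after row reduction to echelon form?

Row reduce to echelon form.
R2 ← R2 − (1/2)·R1: [0, -4, 8, 4, -2]
R3 ← R3 + (2)·R1: [0, 4, -8, -4, 2]
R4 ← R4 − (1/2)·R1: [0, 1, 4, 2, -4]
R5 ← R5 + (3/2)·R1: [0, 10, -8, -4, -4]
R3 ← R3 + R2: [0, 0, 0, 0, 0]
R4 ← R4 + (1/4)·R2: [0, 0, 6, 3, -9/2]
R5 ← R5 + (5/2)·R2: [0, 0, 12, 6, -9]
Swap R3 ↔ R4
R5 ← R5 − (2)·R3: [0, 0, 0, 0, 0]
Echelon form has 3 nonzero rows, so rank(B) = 3.
Each nonzero row contributes one pivot column: 3 pivot columns.

3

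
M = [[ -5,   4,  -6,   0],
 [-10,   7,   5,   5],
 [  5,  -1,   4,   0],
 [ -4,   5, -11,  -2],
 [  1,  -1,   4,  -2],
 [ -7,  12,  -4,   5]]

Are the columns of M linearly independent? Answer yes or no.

Row reduce M to echelon form.
R2 ← R2 − (2)·R1: [0, -1, 17, 5]
R3 ← R3 + R1: [0, 3, -2, 0]
R4 ← R4 − (4/5)·R1: [0, 9/5, -31/5, -2]
R5 ← R5 + (1/5)·R1: [0, -1/5, 14/5, -2]
R6 ← R6 − (7/5)·R1: [0, 32/5, 22/5, 5]
R3 ← R3 + (3)·R2: [0, 0, 49, 15]
R4 ← R4 + (9/5)·R2: [0, 0, 122/5, 7]
R5 ← R5 − (1/5)·R2: [0, 0, -3/5, -3]
R6 ← R6 + (32/5)·R2: [0, 0, 566/5, 37]
R4 ← R4 − (122/245)·R3: [0, 0, 0, -23/49]
R5 ← R5 + (3/245)·R3: [0, 0, 0, -138/49]
R6 ← R6 − (566/245)·R3: [0, 0, 0, 115/49]
R5 ← R5 − (6)·R4: [0, 0, 0, 0]
R6 ← R6 + (5)·R4: [0, 0, 0, 0]
4 pivots among 4 columns.
Every column is a pivot column, so the columns are linearly independent.

yes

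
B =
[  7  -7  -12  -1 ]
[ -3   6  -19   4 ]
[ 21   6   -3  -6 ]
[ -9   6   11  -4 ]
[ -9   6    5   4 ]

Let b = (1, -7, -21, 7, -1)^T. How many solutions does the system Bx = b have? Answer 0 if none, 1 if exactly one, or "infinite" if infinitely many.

Row reduce the augmented matrix [B | b].
R2 ← R2 + (3/7)·R1: [0, 3, -169/7, 25/7, -46/7]
R3 ← R3 − (3)·R1: [0, 27, 33, -3, -24]
R4 ← R4 + (9/7)·R1: [0, -3, -31/7, -37/7, 58/7]
R5 ← R5 + (9/7)·R1: [0, -3, -73/7, 19/7, 2/7]
R3 ← R3 − (9)·R2: [0, 0, 1752/7, -246/7, 246/7]
R4 ← R4 + R2: [0, 0, -200/7, -12/7, 12/7]
R5 ← R5 + R2: [0, 0, -242/7, 44/7, -44/7]
R4 ← R4 + (25/219)·R3: [0, 0, 0, -418/73, 418/73]
R5 ← R5 + (121/876)·R3: [0, 0, 0, 209/146, -209/146]
R5 ← R5 + (1/4)·R4: [0, 0, 0, 0, 0]
The echelon form has 4 nonzero rows, and every pivot lies in the first 4 columns, so rank(B) = rank([B|b]) = 4.
The system is consistent.
rank = 4 = number of unknowns, so the solution is unique.

1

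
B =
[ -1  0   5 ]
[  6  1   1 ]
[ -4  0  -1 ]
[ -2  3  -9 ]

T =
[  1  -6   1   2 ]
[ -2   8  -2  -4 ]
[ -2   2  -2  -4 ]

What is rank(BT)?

2

First compute BT:
[[-11,  16, -11, -22],
 [  2, -26,   2,   4],
 [ -2,  22,  -2,  -4],
 [ 10,  18,  10,  20]]
Now row reduce the product.
R2 ← R2 + (2/11)·R1: [0, -254/11, 0, 0]
R3 ← R3 − (2/11)·R1: [0, 210/11, 0, 0]
R4 ← R4 + (10/11)·R1: [0, 358/11, 0, 0]
R3 ← R3 + (105/127)·R2: [0, 0, 0, 0]
R4 ← R4 + (179/127)·R2: [0, 0, 0, 0]
2 nonzero rows, so rank(BT) = 2.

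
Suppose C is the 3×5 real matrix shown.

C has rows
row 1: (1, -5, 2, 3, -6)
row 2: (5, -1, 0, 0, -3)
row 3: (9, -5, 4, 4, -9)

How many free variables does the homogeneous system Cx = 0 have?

2

Row reduce to echelon form.
R2 ← R2 − (5)·R1: [0, 24, -10, -15, 27]
R3 ← R3 − (9)·R1: [0, 40, -14, -23, 45]
R3 ← R3 − (5/3)·R2: [0, 0, 8/3, 2, 0]
3 nonzero rows, so rank(C) = 3.
C has 5 columns; by rank–nullity, nullity = 5 − 3 = 2.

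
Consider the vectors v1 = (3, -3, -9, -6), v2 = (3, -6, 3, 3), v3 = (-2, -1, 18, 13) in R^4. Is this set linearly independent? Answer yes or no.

no

Form the matrix with these vectors as rows and row reduce.
R2 ← R2 − R1: [0, -3, 12, 9]
R3 ← R3 + (2/3)·R1: [0, -3, 12, 9]
R3 ← R3 − R2: [0, 0, 0, 0]
2 nonzero rows, so the 3 vectors span a space of dimension 2.
Since 2 < 3, the vectors are linearly dependent.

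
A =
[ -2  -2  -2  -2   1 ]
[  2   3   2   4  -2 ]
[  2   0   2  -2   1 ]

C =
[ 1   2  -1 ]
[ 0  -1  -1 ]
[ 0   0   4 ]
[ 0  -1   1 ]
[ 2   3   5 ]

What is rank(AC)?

First compute AC:
[[  0,   3,  -1],
 [ -2,  -9,  -3],
 [  4,   9,   9]]
Now row reduce the product.
Swap R1 ↔ R2
R3 ← R3 + (2)·R1: [0, -9, 3]
R3 ← R3 + (3)·R2: [0, 0, 0]
2 nonzero rows, so rank(AC) = 2.

2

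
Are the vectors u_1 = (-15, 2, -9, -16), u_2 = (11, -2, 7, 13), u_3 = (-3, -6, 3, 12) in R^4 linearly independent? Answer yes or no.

no

Form the matrix with these vectors as rows and row reduce.
R2 ← R2 + (11/15)·R1: [0, -8/15, 2/5, 19/15]
R3 ← R3 − (1/5)·R1: [0, -32/5, 24/5, 76/5]
R3 ← R3 − (12)·R2: [0, 0, 0, 0]
2 nonzero rows, so the 3 vectors span a space of dimension 2.
Since 2 < 3, the vectors are linearly dependent.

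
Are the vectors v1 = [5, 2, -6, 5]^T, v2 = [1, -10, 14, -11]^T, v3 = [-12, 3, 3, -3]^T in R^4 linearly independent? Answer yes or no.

Form the matrix with these vectors as rows and row reduce.
R2 ← R2 − (1/5)·R1: [0, -52/5, 76/5, -12]
R3 ← R3 + (12/5)·R1: [0, 39/5, -57/5, 9]
R3 ← R3 + (3/4)·R2: [0, 0, 0, 0]
2 nonzero rows, so the 3 vectors span a space of dimension 2.
Since 2 < 3, the vectors are linearly dependent.

no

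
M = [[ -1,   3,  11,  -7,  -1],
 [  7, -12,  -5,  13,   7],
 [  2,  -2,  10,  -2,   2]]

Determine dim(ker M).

Row reduce to echelon form.
R2 ← R2 + (7)·R1: [0, 9, 72, -36, 0]
R3 ← R3 + (2)·R1: [0, 4, 32, -16, 0]
R3 ← R3 − (4/9)·R2: [0, 0, 0, 0, 0]
2 nonzero rows, so rank(M) = 2.
M has 5 columns; by rank–nullity, nullity = 5 − 2 = 3.

3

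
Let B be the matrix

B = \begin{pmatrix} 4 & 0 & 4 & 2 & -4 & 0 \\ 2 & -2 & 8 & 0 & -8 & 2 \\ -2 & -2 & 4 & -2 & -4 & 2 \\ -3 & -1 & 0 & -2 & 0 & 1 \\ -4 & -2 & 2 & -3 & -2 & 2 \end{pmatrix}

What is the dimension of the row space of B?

Row reduce to echelon form.
R2 ← R2 − (1/2)·R1: [0, -2, 6, -1, -6, 2]
R3 ← R3 + (1/2)·R1: [0, -2, 6, -1, -6, 2]
R4 ← R4 + (3/4)·R1: [0, -1, 3, -1/2, -3, 1]
R5 ← R5 + R1: [0, -2, 6, -1, -6, 2]
R3 ← R3 − R2: [0, 0, 0, 0, 0, 0]
R4 ← R4 − (1/2)·R2: [0, 0, 0, 0, 0, 0]
R5 ← R5 − R2: [0, 0, 0, 0, 0, 0]
Echelon form has 2 nonzero rows, so rank(B) = 2.
The row space has dimension equal to the rank: 2.

2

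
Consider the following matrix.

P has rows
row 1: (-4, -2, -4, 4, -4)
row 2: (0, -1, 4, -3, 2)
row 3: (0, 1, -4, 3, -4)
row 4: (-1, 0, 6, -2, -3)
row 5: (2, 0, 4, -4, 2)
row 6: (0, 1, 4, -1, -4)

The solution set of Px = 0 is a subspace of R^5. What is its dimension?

Row reduce to echelon form.
R4 ← R4 − (1/4)·R1: [0, 1/2, 7, -3, -2]
R5 ← R5 + (1/2)·R1: [0, -1, 2, -2, 0]
R3 ← R3 + R2: [0, 0, 0, 0, -2]
R4 ← R4 + (1/2)·R2: [0, 0, 9, -9/2, -1]
R5 ← R5 − R2: [0, 0, -2, 1, -2]
R6 ← R6 + R2: [0, 0, 8, -4, -2]
Swap R3 ↔ R4
R5 ← R5 + (2/9)·R3: [0, 0, 0, 0, -20/9]
R6 ← R6 − (8/9)·R3: [0, 0, 0, 0, -10/9]
R5 ← R5 − (10/9)·R4: [0, 0, 0, 0, 0]
R6 ← R6 − (5/9)·R4: [0, 0, 0, 0, 0]
4 nonzero rows, so rank(P) = 4.
P has 5 columns; by rank–nullity, nullity = 5 − 4 = 1.

1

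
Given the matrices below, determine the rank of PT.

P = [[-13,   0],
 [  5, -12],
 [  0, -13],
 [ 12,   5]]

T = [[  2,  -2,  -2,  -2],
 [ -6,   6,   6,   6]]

First compute PT:
[[-26,  26,  26,  26],
 [ 82, -82, -82, -82],
 [ 78, -78, -78, -78],
 [ -6,   6,   6,   6]]
Now row reduce the product.
R2 ← R2 + (41/13)·R1: [0, 0, 0, 0]
R3 ← R3 + (3)·R1: [0, 0, 0, 0]
R4 ← R4 − (3/13)·R1: [0, 0, 0, 0]
1 nonzero row, so rank(PT) = 1.

1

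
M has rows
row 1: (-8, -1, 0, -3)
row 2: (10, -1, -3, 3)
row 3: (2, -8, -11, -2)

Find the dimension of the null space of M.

Row reduce to echelon form.
R2 ← R2 + (5/4)·R1: [0, -9/4, -3, -3/4]
R3 ← R3 + (1/4)·R1: [0, -33/4, -11, -11/4]
R3 ← R3 − (11/3)·R2: [0, 0, 0, 0]
2 nonzero rows, so rank(M) = 2.
M has 4 columns; by rank–nullity, nullity = 4 − 2 = 2.

2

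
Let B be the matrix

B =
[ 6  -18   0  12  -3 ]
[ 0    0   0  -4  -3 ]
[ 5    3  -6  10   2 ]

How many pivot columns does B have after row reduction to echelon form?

3

Row reduce to echelon form.
R3 ← R3 − (5/6)·R1: [0, 18, -6, 0, 9/2]
Swap R2 ↔ R3
Echelon form has 3 nonzero rows, so rank(B) = 3.
Each nonzero row contributes one pivot column: 3 pivot columns.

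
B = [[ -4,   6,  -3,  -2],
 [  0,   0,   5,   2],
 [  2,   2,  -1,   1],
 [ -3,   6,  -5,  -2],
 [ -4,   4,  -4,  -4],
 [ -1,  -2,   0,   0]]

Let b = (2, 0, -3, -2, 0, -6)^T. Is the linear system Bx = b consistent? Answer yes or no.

no

Row reduce the augmented matrix [B | b].
R3 ← R3 + (1/2)·R1: [0, 5, -5/2, 0, -2]
R4 ← R4 − (3/4)·R1: [0, 3/2, -11/4, -1/2, -7/2]
R5 ← R5 − R1: [0, -2, -1, -2, -2]
R6 ← R6 − (1/4)·R1: [0, -7/2, 3/4, 1/2, -13/2]
Swap R2 ↔ R3
R4 ← R4 − (3/10)·R2: [0, 0, -2, -1/2, -29/10]
R5 ← R5 + (2/5)·R2: [0, 0, -2, -2, -14/5]
R6 ← R6 + (7/10)·R2: [0, 0, -1, 1/2, -79/10]
R4 ← R4 + (2/5)·R3: [0, 0, 0, 3/10, -29/10]
R5 ← R5 + (2/5)·R3: [0, 0, 0, -6/5, -14/5]
R6 ← R6 + (1/5)·R3: [0, 0, 0, 9/10, -79/10]
R5 ← R5 + (4)·R4: [0, 0, 0, 0, -72/5]
R6 ← R6 − (3)·R4: [0, 0, 0, 0, 4/5]
R6 ← R6 + (1/18)·R5: [0, 0, 0, 0, 0]
The echelon form has 5 nonzero rows; the last pivot sits in the augmented column, so rank(B) = 4 but rank([B|b]) = 5.
Since the ranks differ, the system is inconsistent.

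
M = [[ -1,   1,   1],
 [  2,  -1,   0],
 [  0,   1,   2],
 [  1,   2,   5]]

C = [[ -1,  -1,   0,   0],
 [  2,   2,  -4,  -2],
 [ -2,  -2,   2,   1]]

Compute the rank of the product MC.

First compute MC:
[[  1,   1,  -2,  -1],
 [ -4,  -4,   4,   2],
 [ -2,  -2,   0,   0],
 [ -7,  -7,   2,   1]]
Now row reduce the product.
R2 ← R2 + (4)·R1: [0, 0, -4, -2]
R3 ← R3 + (2)·R1: [0, 0, -4, -2]
R4 ← R4 + (7)·R1: [0, 0, -12, -6]
R3 ← R3 − R2: [0, 0, 0, 0]
R4 ← R4 − (3)·R2: [0, 0, 0, 0]
2 nonzero rows, so rank(MC) = 2.

2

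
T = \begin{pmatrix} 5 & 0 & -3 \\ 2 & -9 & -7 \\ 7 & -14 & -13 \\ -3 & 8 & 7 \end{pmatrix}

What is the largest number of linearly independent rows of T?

Row reduce to echelon form.
R2 ← R2 − (2/5)·R1: [0, -9, -29/5]
R3 ← R3 − (7/5)·R1: [0, -14, -44/5]
R4 ← R4 + (3/5)·R1: [0, 8, 26/5]
R3 ← R3 − (14/9)·R2: [0, 0, 2/9]
R4 ← R4 + (8/9)·R2: [0, 0, 2/45]
R4 ← R4 − (1/5)·R3: [0, 0, 0]
Echelon form has 3 nonzero rows, so rank(T) = 3.
The rank gives the maximum number of linearly independent rows: 3.

3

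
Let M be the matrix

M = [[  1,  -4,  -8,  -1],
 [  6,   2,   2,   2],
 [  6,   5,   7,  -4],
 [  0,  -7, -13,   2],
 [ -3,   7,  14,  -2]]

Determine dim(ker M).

1

Row reduce to echelon form.
R2 ← R2 − (6)·R1: [0, 26, 50, 8]
R3 ← R3 − (6)·R1: [0, 29, 55, 2]
R5 ← R5 + (3)·R1: [0, -5, -10, -5]
R3 ← R3 − (29/26)·R2: [0, 0, -10/13, -90/13]
R4 ← R4 + (7/26)·R2: [0, 0, 6/13, 54/13]
R5 ← R5 + (5/26)·R2: [0, 0, -5/13, -45/13]
R4 ← R4 + (3/5)·R3: [0, 0, 0, 0]
R5 ← R5 − (1/2)·R3: [0, 0, 0, 0]
3 nonzero rows, so rank(M) = 3.
M has 4 columns; by rank–nullity, nullity = 4 − 3 = 1.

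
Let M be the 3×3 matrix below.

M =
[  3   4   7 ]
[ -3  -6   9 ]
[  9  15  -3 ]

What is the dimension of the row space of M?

Row reduce to echelon form.
R2 ← R2 + R1: [0, -2, 16]
R3 ← R3 − (3)·R1: [0, 3, -24]
R3 ← R3 + (3/2)·R2: [0, 0, 0]
Echelon form has 2 nonzero rows, so rank(M) = 2.
The row space has dimension equal to the rank: 2.

2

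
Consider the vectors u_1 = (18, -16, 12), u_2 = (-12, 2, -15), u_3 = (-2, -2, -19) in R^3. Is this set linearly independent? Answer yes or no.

Form the matrix with these vectors as rows and row reduce.
R2 ← R2 + (2/3)·R1: [0, -26/3, -7]
R3 ← R3 + (1/9)·R1: [0, -34/9, -53/3]
R3 ← R3 − (17/39)·R2: [0, 0, -190/13]
3 nonzero rows, so the 3 vectors span a space of dimension 3.
Since 3 = 3, the vectors are linearly independent.

yes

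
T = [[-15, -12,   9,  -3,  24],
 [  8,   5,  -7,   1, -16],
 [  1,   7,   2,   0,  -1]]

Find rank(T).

3

Row reduce to echelon form.
R2 ← R2 + (8/15)·R1: [0, -7/5, -11/5, -3/5, -16/5]
R3 ← R3 + (1/15)·R1: [0, 31/5, 13/5, -1/5, 3/5]
R3 ← R3 + (31/7)·R2: [0, 0, -50/7, -20/7, -95/7]
Echelon form has 3 nonzero rows, so rank(T) = 3.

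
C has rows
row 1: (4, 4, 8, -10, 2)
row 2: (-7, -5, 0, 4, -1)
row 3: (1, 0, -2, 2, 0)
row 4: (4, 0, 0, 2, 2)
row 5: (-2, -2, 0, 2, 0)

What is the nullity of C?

2

Row reduce to echelon form.
R2 ← R2 + (7/4)·R1: [0, 2, 14, -27/2, 5/2]
R3 ← R3 − (1/4)·R1: [0, -1, -4, 9/2, -1/2]
R4 ← R4 − R1: [0, -4, -8, 12, 0]
R5 ← R5 + (1/2)·R1: [0, 0, 4, -3, 1]
R3 ← R3 + (1/2)·R2: [0, 0, 3, -9/4, 3/4]
R4 ← R4 + (2)·R2: [0, 0, 20, -15, 5]
R4 ← R4 − (20/3)·R3: [0, 0, 0, 0, 0]
R5 ← R5 − (4/3)·R3: [0, 0, 0, 0, 0]
3 nonzero rows, so rank(C) = 3.
C has 5 columns; by rank–nullity, nullity = 5 − 3 = 2.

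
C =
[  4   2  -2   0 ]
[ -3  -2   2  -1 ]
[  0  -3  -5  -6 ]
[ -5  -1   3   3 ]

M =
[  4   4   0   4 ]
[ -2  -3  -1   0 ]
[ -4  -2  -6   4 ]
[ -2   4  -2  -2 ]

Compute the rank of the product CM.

3

First compute CM:
[[ 20,  14,  10,   8],
 [-14, -14,  -8,  -2],
 [ 38,  -5,  45,  -8],
 [-36, -11, -23, -14]]
Now row reduce the product.
R2 ← R2 + (7/10)·R1: [0, -21/5, -1, 18/5]
R3 ← R3 − (19/10)·R1: [0, -158/5, 26, -116/5]
R4 ← R4 + (9/5)·R1: [0, 71/5, -5, 2/5]
R3 ← R3 − (158/21)·R2: [0, 0, 704/21, -352/7]
R4 ← R4 + (71/21)·R2: [0, 0, -176/21, 88/7]
R4 ← R4 + (1/4)·R3: [0, 0, 0, 0]
3 nonzero rows, so rank(CM) = 3.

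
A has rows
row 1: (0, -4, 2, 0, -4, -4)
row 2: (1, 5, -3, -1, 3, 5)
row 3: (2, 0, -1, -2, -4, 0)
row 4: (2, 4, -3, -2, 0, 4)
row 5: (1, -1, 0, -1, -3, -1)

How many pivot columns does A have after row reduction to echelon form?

Row reduce to echelon form.
Swap R1 ↔ R2
R3 ← R3 − (2)·R1: [0, -10, 5, 0, -10, -10]
R4 ← R4 − (2)·R1: [0, -6, 3, 0, -6, -6]
R5 ← R5 − R1: [0, -6, 3, 0, -6, -6]
R3 ← R3 − (5/2)·R2: [0, 0, 0, 0, 0, 0]
R4 ← R4 − (3/2)·R2: [0, 0, 0, 0, 0, 0]
R5 ← R5 − (3/2)·R2: [0, 0, 0, 0, 0, 0]
Echelon form has 2 nonzero rows, so rank(A) = 2.
Each nonzero row contributes one pivot column: 2 pivot columns.

2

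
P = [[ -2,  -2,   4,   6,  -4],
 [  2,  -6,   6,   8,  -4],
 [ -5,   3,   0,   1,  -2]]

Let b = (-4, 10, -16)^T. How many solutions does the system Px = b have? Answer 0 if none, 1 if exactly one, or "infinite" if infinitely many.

Row reduce the augmented matrix [P | b].
R2 ← R2 + R1: [0, -8, 10, 14, -8, 6]
R3 ← R3 − (5/2)·R1: [0, 8, -10, -14, 8, -6]
R3 ← R3 + R2: [0, 0, 0, 0, 0, 0]
The echelon form has 2 nonzero rows, and every pivot lies in the first 5 columns, so rank(P) = rank([P|b]) = 2.
The system is consistent.
rank = 2 < 5 unknowns, so there are infinitely many solutions.

infinite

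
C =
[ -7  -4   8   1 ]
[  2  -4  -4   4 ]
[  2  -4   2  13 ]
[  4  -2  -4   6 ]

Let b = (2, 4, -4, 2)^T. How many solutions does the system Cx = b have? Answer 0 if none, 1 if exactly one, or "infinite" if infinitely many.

0

Row reduce the augmented matrix [C | b].
R2 ← R2 + (2/7)·R1: [0, -36/7, -12/7, 30/7, 32/7]
R3 ← R3 + (2/7)·R1: [0, -36/7, 30/7, 93/7, -24/7]
R4 ← R4 + (4/7)·R1: [0, -30/7, 4/7, 46/7, 22/7]
R3 ← R3 − R2: [0, 0, 6, 9, -8]
R4 ← R4 − (5/6)·R2: [0, 0, 2, 3, -2/3]
R4 ← R4 − (1/3)·R3: [0, 0, 0, 0, 2]
The echelon form has 4 nonzero rows; the last pivot sits in the augmented column, so rank(C) = 3 but rank([C|b]) = 4.
Since the ranks differ, the system is inconsistent.
It has no solutions.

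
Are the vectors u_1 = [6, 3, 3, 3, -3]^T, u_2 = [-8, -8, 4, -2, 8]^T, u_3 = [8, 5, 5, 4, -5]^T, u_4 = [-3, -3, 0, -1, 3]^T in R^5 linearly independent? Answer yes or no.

Form the matrix with these vectors as rows and row reduce.
R2 ← R2 + (4/3)·R1: [0, -4, 8, 2, 4]
R3 ← R3 − (4/3)·R1: [0, 1, 1, 0, -1]
R4 ← R4 + (1/2)·R1: [0, -3/2, 3/2, 1/2, 3/2]
R3 ← R3 + (1/4)·R2: [0, 0, 3, 1/2, 0]
R4 ← R4 − (3/8)·R2: [0, 0, -3/2, -1/4, 0]
R4 ← R4 + (1/2)·R3: [0, 0, 0, 0, 0]
3 nonzero rows, so the 4 vectors span a space of dimension 3.
Since 3 < 4, the vectors are linearly dependent.

no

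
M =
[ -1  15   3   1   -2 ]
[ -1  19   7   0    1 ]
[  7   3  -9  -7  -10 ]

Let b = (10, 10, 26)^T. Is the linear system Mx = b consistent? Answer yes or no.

Row reduce the augmented matrix [M | b].
R2 ← R2 − R1: [0, 4, 4, -1, 3, 0]
R3 ← R3 + (7)·R1: [0, 108, 12, 0, -24, 96]
R3 ← R3 − (27)·R2: [0, 0, -96, 27, -105, 96]
The echelon form has 3 nonzero rows, and every pivot lies in the first 5 columns, so rank(M) = rank([M|b]) = 3.
The system is consistent.

yes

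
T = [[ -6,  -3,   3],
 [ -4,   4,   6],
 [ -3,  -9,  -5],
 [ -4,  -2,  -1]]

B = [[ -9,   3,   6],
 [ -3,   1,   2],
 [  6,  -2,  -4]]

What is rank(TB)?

First compute TB:
[[ 81, -27, -54],
 [ 60, -20, -40],
 [ 24,  -8, -16],
 [ 36, -12, -24]]
Now row reduce the product.
R2 ← R2 − (20/27)·R1: [0, 0, 0]
R3 ← R3 − (8/27)·R1: [0, 0, 0]
R4 ← R4 − (4/9)·R1: [0, 0, 0]
1 nonzero row, so rank(TB) = 1.

1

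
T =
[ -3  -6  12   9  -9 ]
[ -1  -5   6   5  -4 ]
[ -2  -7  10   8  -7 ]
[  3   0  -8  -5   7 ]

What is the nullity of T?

3

Row reduce to echelon form.
R2 ← R2 − (1/3)·R1: [0, -3, 2, 2, -1]
R3 ← R3 − (2/3)·R1: [0, -3, 2, 2, -1]
R4 ← R4 + R1: [0, -6, 4, 4, -2]
R3 ← R3 − R2: [0, 0, 0, 0, 0]
R4 ← R4 − (2)·R2: [0, 0, 0, 0, 0]
2 nonzero rows, so rank(T) = 2.
T has 5 columns; by rank–nullity, nullity = 5 − 2 = 3.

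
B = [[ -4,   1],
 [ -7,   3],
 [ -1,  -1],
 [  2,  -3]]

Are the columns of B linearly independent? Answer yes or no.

yes

Row reduce B to echelon form.
R2 ← R2 − (7/4)·R1: [0, 5/4]
R3 ← R3 − (1/4)·R1: [0, -5/4]
R4 ← R4 + (1/2)·R1: [0, -5/2]
R3 ← R3 + R2: [0, 0]
R4 ← R4 + (2)·R2: [0, 0]
2 pivots among 2 columns.
Every column is a pivot column, so the columns are linearly independent.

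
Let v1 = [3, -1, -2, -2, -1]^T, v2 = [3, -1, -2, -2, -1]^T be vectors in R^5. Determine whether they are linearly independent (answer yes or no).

no

Form the matrix with these vectors as rows and row reduce.
R2 ← R2 − R1: [0, 0, 0, 0, 0]
1 nonzero row, so the 2 vectors span a space of dimension 1.
Since 1 < 2, the vectors are linearly dependent.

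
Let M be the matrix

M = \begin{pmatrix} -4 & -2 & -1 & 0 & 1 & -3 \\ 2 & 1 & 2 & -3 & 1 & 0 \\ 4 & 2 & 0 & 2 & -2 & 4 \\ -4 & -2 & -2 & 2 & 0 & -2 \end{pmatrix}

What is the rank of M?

Row reduce to echelon form.
R2 ← R2 + (1/2)·R1: [0, 0, 3/2, -3, 3/2, -3/2]
R3 ← R3 + R1: [0, 0, -1, 2, -1, 1]
R4 ← R4 − R1: [0, 0, -1, 2, -1, 1]
R3 ← R3 + (2/3)·R2: [0, 0, 0, 0, 0, 0]
R4 ← R4 + (2/3)·R2: [0, 0, 0, 0, 0, 0]
Echelon form has 2 nonzero rows, so rank(M) = 2.

2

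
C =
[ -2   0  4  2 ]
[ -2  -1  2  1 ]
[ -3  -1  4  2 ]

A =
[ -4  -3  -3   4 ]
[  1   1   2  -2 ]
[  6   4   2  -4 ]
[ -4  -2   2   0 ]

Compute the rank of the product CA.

2

First compute CA:
[[ 24,  18,  18, -24],
 [ 15,  11,  10, -14],
 [ 27,  20,  19, -26]]
Now row reduce the product.
R2 ← R2 − (5/8)·R1: [0, -1/4, -5/4, 1]
R3 ← R3 − (9/8)·R1: [0, -1/4, -5/4, 1]
R3 ← R3 − R2: [0, 0, 0, 0]
2 nonzero rows, so rank(CA) = 2.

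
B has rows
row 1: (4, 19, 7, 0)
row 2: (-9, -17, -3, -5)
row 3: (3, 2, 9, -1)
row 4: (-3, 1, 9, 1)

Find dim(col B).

4

Row reduce to echelon form.
R2 ← R2 + (9/4)·R1: [0, 103/4, 51/4, -5]
R3 ← R3 − (3/4)·R1: [0, -49/4, 15/4, -1]
R4 ← R4 + (3/4)·R1: [0, 61/4, 57/4, 1]
R3 ← R3 + (49/103)·R2: [0, 0, 1011/103, -348/103]
R4 ← R4 − (61/103)·R2: [0, 0, 690/103, 408/103]
R4 ← R4 − (230/337)·R3: [0, 0, 0, 2112/337]
Echelon form has 4 nonzero rows, so rank(B) = 4.
The column space has dimension equal to the rank: 4.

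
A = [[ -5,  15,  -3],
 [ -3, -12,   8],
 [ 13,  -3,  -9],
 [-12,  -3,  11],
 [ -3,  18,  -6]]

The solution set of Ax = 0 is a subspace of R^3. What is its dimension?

1

Row reduce to echelon form.
R2 ← R2 − (3/5)·R1: [0, -21, 49/5]
R3 ← R3 + (13/5)·R1: [0, 36, -84/5]
R4 ← R4 − (12/5)·R1: [0, -39, 91/5]
R5 ← R5 − (3/5)·R1: [0, 9, -21/5]
R3 ← R3 + (12/7)·R2: [0, 0, 0]
R4 ← R4 − (13/7)·R2: [0, 0, 0]
R5 ← R5 + (3/7)·R2: [0, 0, 0]
2 nonzero rows, so rank(A) = 2.
A has 3 columns; by rank–nullity, nullity = 3 − 2 = 1.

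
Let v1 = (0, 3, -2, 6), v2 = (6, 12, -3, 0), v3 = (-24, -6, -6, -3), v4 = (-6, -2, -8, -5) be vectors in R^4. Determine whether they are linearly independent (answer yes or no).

yes

Form the matrix with these vectors as rows and row reduce.
Swap R1 ↔ R2
R3 ← R3 + (4)·R1: [0, 42, -18, -3]
R4 ← R4 + R1: [0, 10, -11, -5]
R3 ← R3 − (14)·R2: [0, 0, 10, -87]
R4 ← R4 − (10/3)·R2: [0, 0, -13/3, -25]
R4 ← R4 + (13/30)·R3: [0, 0, 0, -627/10]
4 nonzero rows, so the 4 vectors span a space of dimension 4.
Since 4 = 4, the vectors are linearly independent.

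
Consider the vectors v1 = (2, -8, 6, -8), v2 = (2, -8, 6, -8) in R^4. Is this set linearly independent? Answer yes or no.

Form the matrix with these vectors as rows and row reduce.
R2 ← R2 − R1: [0, 0, 0, 0]
1 nonzero row, so the 2 vectors span a space of dimension 1.
Since 1 < 2, the vectors are linearly dependent.

no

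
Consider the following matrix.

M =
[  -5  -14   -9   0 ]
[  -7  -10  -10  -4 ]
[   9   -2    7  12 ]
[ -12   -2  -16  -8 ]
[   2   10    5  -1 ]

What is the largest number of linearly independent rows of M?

4

Row reduce to echelon form.
R2 ← R2 − (7/5)·R1: [0, 48/5, 13/5, -4]
R3 ← R3 + (9/5)·R1: [0, -136/5, -46/5, 12]
R4 ← R4 − (12/5)·R1: [0, 158/5, 28/5, -8]
R5 ← R5 + (2/5)·R1: [0, 22/5, 7/5, -1]
R3 ← R3 + (17/6)·R2: [0, 0, -11/6, 2/3]
R4 ← R4 − (79/24)·R2: [0, 0, -71/24, 31/6]
R5 ← R5 − (11/24)·R2: [0, 0, 5/24, 5/6]
R4 ← R4 − (71/44)·R3: [0, 0, 0, 45/11]
R5 ← R5 + (5/44)·R3: [0, 0, 0, 10/11]
R5 ← R5 − (2/9)·R4: [0, 0, 0, 0]
Echelon form has 4 nonzero rows, so rank(M) = 4.
The rank gives the maximum number of linearly independent rows: 4.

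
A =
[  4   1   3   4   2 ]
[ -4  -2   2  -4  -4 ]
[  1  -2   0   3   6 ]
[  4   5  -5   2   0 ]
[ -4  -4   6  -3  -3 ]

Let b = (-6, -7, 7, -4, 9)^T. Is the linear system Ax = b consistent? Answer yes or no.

no

Row reduce the augmented matrix [A | b].
R2 ← R2 + R1: [0, -1, 5, 0, -2, -13]
R3 ← R3 − (1/4)·R1: [0, -9/4, -3/4, 2, 11/2, 17/2]
R4 ← R4 − R1: [0, 4, -8, -2, -2, 2]
R5 ← R5 + R1: [0, -3, 9, 1, -1, 3]
R3 ← R3 − (9/4)·R2: [0, 0, -12, 2, 10, 151/4]
R4 ← R4 + (4)·R2: [0, 0, 12, -2, -10, -50]
R5 ← R5 − (3)·R2: [0, 0, -6, 1, 5, 42]
R4 ← R4 + R3: [0, 0, 0, 0, 0, -49/4]
R5 ← R5 − (1/2)·R3: [0, 0, 0, 0, 0, 185/8]
R5 ← R5 + (185/98)·R4: [0, 0, 0, 0, 0, 0]
The echelon form has 4 nonzero rows; the last pivot sits in the augmented column, so rank(A) = 3 but rank([A|b]) = 4.
Since the ranks differ, the system is inconsistent.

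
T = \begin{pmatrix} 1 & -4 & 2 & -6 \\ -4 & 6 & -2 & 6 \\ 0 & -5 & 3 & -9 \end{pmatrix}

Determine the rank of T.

2

Row reduce to echelon form.
R2 ← R2 + (4)·R1: [0, -10, 6, -18]
R3 ← R3 − (1/2)·R2: [0, 0, 0, 0]
Echelon form has 2 nonzero rows, so rank(T) = 2.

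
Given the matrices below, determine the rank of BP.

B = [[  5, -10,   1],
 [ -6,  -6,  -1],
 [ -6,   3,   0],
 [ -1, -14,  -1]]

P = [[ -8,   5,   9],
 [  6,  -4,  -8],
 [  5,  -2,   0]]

First compute BP:
[[-95,  63, 125],
 [  7,  -4,  -6],
 [ 66, -42, -78],
 [-81,  53, 103]]
Now row reduce the product.
R2 ← R2 + (7/95)·R1: [0, 61/95, 61/19]
R3 ← R3 + (66/95)·R1: [0, 168/95, 168/19]
R4 ← R4 − (81/95)·R1: [0, -68/95, -68/19]
R3 ← R3 − (168/61)·R2: [0, 0, 0]
R4 ← R4 + (68/61)·R2: [0, 0, 0]
2 nonzero rows, so rank(BP) = 2.

2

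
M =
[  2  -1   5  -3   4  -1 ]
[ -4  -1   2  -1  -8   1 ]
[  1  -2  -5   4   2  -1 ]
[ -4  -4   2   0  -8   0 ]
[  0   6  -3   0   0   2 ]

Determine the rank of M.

3

Row reduce to echelon form.
R2 ← R2 + (2)·R1: [0, -3, 12, -7, 0, -1]
R3 ← R3 − (1/2)·R1: [0, -3/2, -15/2, 11/2, 0, -1/2]
R4 ← R4 + (2)·R1: [0, -6, 12, -6, 0, -2]
R3 ← R3 − (1/2)·R2: [0, 0, -27/2, 9, 0, 0]
R4 ← R4 − (2)·R2: [0, 0, -12, 8, 0, 0]
R5 ← R5 + (2)·R2: [0, 0, 21, -14, 0, 0]
R4 ← R4 − (8/9)·R3: [0, 0, 0, 0, 0, 0]
R5 ← R5 + (14/9)·R3: [0, 0, 0, 0, 0, 0]
Echelon form has 3 nonzero rows, so rank(M) = 3.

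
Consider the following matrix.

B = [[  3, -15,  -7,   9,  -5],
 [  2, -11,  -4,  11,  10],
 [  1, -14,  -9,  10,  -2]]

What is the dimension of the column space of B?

3

Row reduce to echelon form.
R2 ← R2 − (2/3)·R1: [0, -1, 2/3, 5, 40/3]
R3 ← R3 − (1/3)·R1: [0, -9, -20/3, 7, -1/3]
R3 ← R3 − (9)·R2: [0, 0, -38/3, -38, -361/3]
Echelon form has 3 nonzero rows, so rank(B) = 3.
The column space has dimension equal to the rank: 3.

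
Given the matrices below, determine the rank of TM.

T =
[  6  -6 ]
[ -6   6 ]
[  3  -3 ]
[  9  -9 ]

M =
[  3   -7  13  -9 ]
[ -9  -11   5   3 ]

First compute TM:
[[ 72,  24,  48, -72],
 [-72, -24, -48,  72],
 [ 36,  12,  24, -36],
 [108,  36,  72, -108]]
Now row reduce the product.
R2 ← R2 + R1: [0, 0, 0, 0]
R3 ← R3 − (1/2)·R1: [0, 0, 0, 0]
R4 ← R4 − (3/2)·R1: [0, 0, 0, 0]
1 nonzero row, so rank(TM) = 1.

1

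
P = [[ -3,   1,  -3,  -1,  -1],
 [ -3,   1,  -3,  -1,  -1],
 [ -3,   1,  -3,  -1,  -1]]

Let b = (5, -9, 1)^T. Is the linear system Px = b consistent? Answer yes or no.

no

Row reduce the augmented matrix [P | b].
R2 ← R2 − R1: [0, 0, 0, 0, 0, -14]
R3 ← R3 − R1: [0, 0, 0, 0, 0, -4]
R3 ← R3 − (2/7)·R2: [0, 0, 0, 0, 0, 0]
The echelon form has 2 nonzero rows; the last pivot sits in the augmented column, so rank(P) = 1 but rank([P|b]) = 2.
Since the ranks differ, the system is inconsistent.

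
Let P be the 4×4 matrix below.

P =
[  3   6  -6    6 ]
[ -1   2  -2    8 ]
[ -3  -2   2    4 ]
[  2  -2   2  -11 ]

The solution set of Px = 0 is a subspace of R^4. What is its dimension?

Row reduce to echelon form.
R2 ← R2 + (1/3)·R1: [0, 4, -4, 10]
R3 ← R3 + R1: [0, 4, -4, 10]
R4 ← R4 − (2/3)·R1: [0, -6, 6, -15]
R3 ← R3 − R2: [0, 0, 0, 0]
R4 ← R4 + (3/2)·R2: [0, 0, 0, 0]
2 nonzero rows, so rank(P) = 2.
P has 4 columns; by rank–nullity, nullity = 4 − 2 = 2.

2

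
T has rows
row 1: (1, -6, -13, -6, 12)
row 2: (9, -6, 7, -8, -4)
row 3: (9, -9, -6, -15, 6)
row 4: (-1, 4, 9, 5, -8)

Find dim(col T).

3

Row reduce to echelon form.
R2 ← R2 − (9)·R1: [0, 48, 124, 46, -112]
R3 ← R3 − (9)·R1: [0, 45, 111, 39, -102]
R4 ← R4 + R1: [0, -2, -4, -1, 4]
R3 ← R3 − (15/16)·R2: [0, 0, -21/4, -33/8, 3]
R4 ← R4 + (1/24)·R2: [0, 0, 7/6, 11/12, -2/3]
R4 ← R4 + (2/9)·R3: [0, 0, 0, 0, 0]
Echelon form has 3 nonzero rows, so rank(T) = 3.
The column space has dimension equal to the rank: 3.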